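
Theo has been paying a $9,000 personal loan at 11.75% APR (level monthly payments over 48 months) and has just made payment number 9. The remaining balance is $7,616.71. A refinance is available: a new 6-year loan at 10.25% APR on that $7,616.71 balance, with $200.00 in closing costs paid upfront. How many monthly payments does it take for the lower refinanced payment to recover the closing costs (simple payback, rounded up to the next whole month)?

3 months

Current payment = 9,000 × 11.75%/12 / (1 − (1+0.0097917)^−48) = $235.90.
Refinanced payment = 7,616.71 × 0.0085417 / (1 − (1+0.0085417)^−72) = $142.07.
Monthly savings = $235.90 − $142.07 = $93.83.
Break-even = $200.00 / $93.83 = 2.13 → 3 months.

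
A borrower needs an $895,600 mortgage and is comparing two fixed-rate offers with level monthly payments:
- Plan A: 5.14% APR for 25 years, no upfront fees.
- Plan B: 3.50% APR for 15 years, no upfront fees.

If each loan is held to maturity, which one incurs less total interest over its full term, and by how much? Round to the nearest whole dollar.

Plan B by $440,222

Plan A: monthly rate = 5.14%/12 = 0.0042833; payment = 895,600 × 0.0042833 / (1 − (1+0.0042833)^−300) = $5,308.90.
Total interest on Plan A = 300 × $5,308.90 − $895,600 = $697,070.00.
Plan B: monthly rate = 3.5%/12 = 0.0029167; payment = 895,600 × 0.0029167 / (1 − (1+0.0029167)^−180) = $6,402.49.
Total interest on Plan B = 180 × $6,402.49 − $895,600 = $256,848.20.
Plan B is lower by $440,221.80.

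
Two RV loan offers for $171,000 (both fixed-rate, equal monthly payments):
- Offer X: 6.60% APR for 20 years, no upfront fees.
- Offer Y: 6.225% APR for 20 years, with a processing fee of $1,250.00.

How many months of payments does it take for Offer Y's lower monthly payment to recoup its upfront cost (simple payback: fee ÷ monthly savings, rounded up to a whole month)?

Offer X: at 6.60% the monthly rate is 0.0055000, so the payment is 171,000 × 0.0055000 / (1 − 1.0055000^−240) = $1,285.02.
Offer Y: at 6.225% the monthly rate is 0.0051875, so the payment is 171,000 × 0.0051875 / (1 − 1.0051875^−240) = $1,247.40.
Monthly savings = $1,285.02 − $1,247.40 = $37.62.
Break-even = $1,250.00 / $37.62 = 33.23 → 34 months.

34 months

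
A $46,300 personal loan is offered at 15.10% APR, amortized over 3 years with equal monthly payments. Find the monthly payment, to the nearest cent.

$1,607.27

At 15.10% the monthly rate is 0.0125833, so the payment is 46,300 × 0.0125833 / (1 − 1.0125833^−36) = $1,607.27.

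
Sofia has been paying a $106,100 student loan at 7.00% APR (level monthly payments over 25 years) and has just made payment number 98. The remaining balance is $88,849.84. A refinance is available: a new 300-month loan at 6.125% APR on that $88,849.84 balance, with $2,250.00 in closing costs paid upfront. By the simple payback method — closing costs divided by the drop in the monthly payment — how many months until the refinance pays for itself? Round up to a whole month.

Current payment = 106,100 × 7%/12 / (1 − (1+0.0058333)^−300) = $749.89.
Refinanced payment = 88,849.84 × 0.0051042 / (1 − (1+0.0051042)^−300) = $579.27.
Monthly savings = $749.89 − $579.27 = $170.62.
Break-even = $2,250.00 / $170.62 = 13.19 → 14 months.

14 months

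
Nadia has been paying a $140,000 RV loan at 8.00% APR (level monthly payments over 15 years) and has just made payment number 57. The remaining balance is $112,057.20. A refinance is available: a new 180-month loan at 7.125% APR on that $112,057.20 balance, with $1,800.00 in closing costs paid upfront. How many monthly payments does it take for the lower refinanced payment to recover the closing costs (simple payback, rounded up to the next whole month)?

Current payment = 140,000 × 8%/12 / (1 − (1+0.0066667)^−180) = $1,337.91.
Refinanced payment = 112,057.20 × 0.0059375 / (1 − (1+0.0059375)^−180) = $1,015.05.
Monthly savings = $1,337.91 − $1,015.05 = $322.86.
Break-even = $1,800.00 / $322.86 = 5.58 → 6 months.

6 months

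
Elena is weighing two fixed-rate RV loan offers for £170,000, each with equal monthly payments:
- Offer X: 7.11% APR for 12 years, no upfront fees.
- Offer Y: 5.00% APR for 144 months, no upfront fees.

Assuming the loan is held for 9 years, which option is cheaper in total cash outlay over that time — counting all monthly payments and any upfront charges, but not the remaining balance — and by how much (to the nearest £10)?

Offer X: monthly rate = 7.11%/12 = 0.0059250; payment = 170,000 × 0.0059250 / (1 − (1+0.0059250)^−144) = £1,758.23.
Offer Y: at 5.00% the monthly rate is 0.0041667, so the payment is 170,000 × 0.0041667 / (1 − 1.0041667^−144) = £1,572.31.
Over 108 months: Offer X costs 108 × £1,758.23 = £189,888.84; Offer Y costs 108 × £1,572.31 = £169,809.48.
Offer Y is cheaper by £189,888.84 − £169,809.48 = £20,079.36.

Offer Y by £20,080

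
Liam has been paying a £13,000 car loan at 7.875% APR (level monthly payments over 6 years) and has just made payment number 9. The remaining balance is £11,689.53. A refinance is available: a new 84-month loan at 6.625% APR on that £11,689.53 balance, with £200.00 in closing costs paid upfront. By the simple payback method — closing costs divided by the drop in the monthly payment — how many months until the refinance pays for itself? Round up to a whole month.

4 months

Current payment = 13,000 × 7.875%/12 / (1 − (1+0.0065625)^−72) = £227.14.
Refinanced payment = 11,689.53 × 0.0055208 / (1 − (1+0.0055208)^−84) = £174.29.
Monthly savings = £227.14 − £174.29 = £52.85.
Break-even = £200.00 / £52.85 = 3.78 → 4 months.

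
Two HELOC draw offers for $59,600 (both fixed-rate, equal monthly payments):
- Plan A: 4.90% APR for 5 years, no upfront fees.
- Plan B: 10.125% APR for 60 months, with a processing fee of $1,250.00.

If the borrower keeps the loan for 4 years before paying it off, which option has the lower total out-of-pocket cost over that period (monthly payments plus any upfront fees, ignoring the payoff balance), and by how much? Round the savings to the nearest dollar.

Plan A by $8,354

Plan A: monthly rate = 4.9%/12 = 0.0040833; payment = 59,600 × 0.0040833 / (1 − (1+0.0040833)^−60) = $1,122.00.
Plan B: at 10.125% the monthly rate is 0.0084375, so the payment is 59,600 × 0.0084375 / (1 − 1.0084375^−60) = $1,269.99.
Over 48 months: Plan A costs 48 × $1,122.00 = $53,856.00; Plan B costs 48 × $1,269.99 + $1,250.00 = $62,209.52.
Plan A is cheaper by $62,209.52 − $53,856.00 = $8,353.52.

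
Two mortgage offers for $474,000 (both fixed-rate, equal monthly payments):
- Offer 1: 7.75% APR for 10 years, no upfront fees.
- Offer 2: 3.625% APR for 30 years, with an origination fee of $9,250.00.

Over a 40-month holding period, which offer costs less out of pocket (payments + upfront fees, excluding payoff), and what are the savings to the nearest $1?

Offer 1: monthly rate = 7.75%/12 = 0.0064583; payment = 474,000 × 0.0064583 / (1 − (1+0.0064583)^−120) = $5,688.50.
Offer 2: at 3.625% the monthly rate is 0.0030208, so the payment is 474,000 × 0.0030208 / (1 − 1.0030208^−360) = $2,161.68.
Over 40 months: Offer 1 costs 40 × $5,688.50 = $227,540.00; Offer 2 costs 40 × $2,161.68 + $9,250.00 = $95,717.20.
Offer 2 is cheaper by $227,540.00 − $95,717.20 = $131,822.80.

Offer 2 by $131,823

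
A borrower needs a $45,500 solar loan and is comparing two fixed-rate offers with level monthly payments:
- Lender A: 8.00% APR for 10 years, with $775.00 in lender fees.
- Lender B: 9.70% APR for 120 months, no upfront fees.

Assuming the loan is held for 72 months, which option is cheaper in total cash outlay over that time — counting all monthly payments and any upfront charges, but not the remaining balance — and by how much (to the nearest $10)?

Lender A: monthly rate = 8%/12 = 0.0066667; payment = 45,500 × 0.0066667 / (1 − (1+0.0066667)^−120) = $552.04.
Lender B: at 9.70% the monthly rate is 0.0080833, so the payment is 45,500 × 0.0080833 / (1 − 1.0080833^−120) = $593.75.
Over 72 months: Lender A costs 72 × $552.04 + $775.00 = $40,521.88; Lender B costs 72 × $593.75 = $42,750.00.
Lender A is cheaper by $42,750.00 − $40,521.88 = $2,228.12.

Lender A by $2,230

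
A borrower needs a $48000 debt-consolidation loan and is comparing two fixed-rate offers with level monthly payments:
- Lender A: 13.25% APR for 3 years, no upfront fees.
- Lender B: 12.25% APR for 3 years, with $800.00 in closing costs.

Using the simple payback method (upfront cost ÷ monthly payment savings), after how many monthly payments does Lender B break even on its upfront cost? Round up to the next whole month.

Lender A: monthly rate = 13.25%/12 = 0.0110417; payment = 48,000 × 0.0110417 / (1 − (1+0.0110417)^−36) = $1,623.10.
Lender B: monthly rate = 12.25%/12 = 0.0102083; payment = 48,000 × 0.0102083 / (1 − (1+0.0102083)^−36) = $1,600.02.
Monthly savings = $1,623.10 − $1,600.02 = $23.08.
Break-even = $800.00 / $23.08 = 34.66 → 35 months.

35 months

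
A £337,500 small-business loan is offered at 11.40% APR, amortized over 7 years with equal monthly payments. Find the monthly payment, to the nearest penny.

£5,850.05

At 11.40% the monthly rate is 0.0095000, so the payment is 337,500 × 0.0095000 / (1 − 1.0095000^−84) = £5,850.05.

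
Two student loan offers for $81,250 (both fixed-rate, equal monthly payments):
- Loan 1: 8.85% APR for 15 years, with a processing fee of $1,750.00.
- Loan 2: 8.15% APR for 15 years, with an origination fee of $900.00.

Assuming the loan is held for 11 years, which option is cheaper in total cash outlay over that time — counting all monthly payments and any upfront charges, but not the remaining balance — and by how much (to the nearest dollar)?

Loan 2 by $5,251

Loan 1: monthly rate = 8.85%/12 = 0.0073750; payment = 81,250 × 0.0073750 / (1 − (1+0.0073750)^−180) = $816.86.
Loan 2: monthly rate = 8.15%/12 = 0.0067917; payment = 81,250 × 0.0067917 / (1 − (1+0.0067917)^−180) = $783.52.
Over 132 months: Loan 1 costs 132 × $816.86 + $1,750.00 = $109,575.52; Loan 2 costs 132 × $783.52 + $900.00 = $104,324.64.
Loan 2 is cheaper by $109,575.52 − $104,324.64 = $5,250.88.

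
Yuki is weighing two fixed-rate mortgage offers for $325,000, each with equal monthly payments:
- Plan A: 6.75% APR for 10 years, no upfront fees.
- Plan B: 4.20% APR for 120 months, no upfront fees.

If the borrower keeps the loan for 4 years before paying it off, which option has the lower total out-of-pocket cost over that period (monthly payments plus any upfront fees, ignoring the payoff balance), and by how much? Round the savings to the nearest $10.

Plan B by $19,700

Plan A: at 6.75% the monthly rate is 0.0056250, so the payment is 325,000 × 0.0056250 / (1 − 1.0056250^−120) = $3,731.78.
Plan B: monthly rate = 4.2%/12 = 0.0035000; payment = 325,000 × 0.0035000 / (1 − (1+0.0035000)^−120) = $3,321.45.
Over 48 months: Plan A costs 48 × $3,731.78 = $179,125.44; Plan B costs 48 × $3,321.45 = $159,429.60.
Plan B is cheaper by $179,125.44 − $159,429.60 = $19,695.84.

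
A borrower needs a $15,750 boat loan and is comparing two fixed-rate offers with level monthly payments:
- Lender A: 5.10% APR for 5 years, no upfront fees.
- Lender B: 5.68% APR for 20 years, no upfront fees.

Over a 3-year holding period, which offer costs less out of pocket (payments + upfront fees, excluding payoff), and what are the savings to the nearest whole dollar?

Lender B by $6,768

Lender A: monthly rate = 5.1%/12 = 0.0042500; payment = 15,750 × 0.0042500 / (1 − (1+0.0042500)^−60) = $297.94.
Lender B: monthly rate = 5.68%/12 = 0.0047333; payment = 15,750 × 0.0047333 / (1 − (1+0.0047333)^−240) = $109.95.
Over 36 months: Lender A costs 36 × $297.94 = $10,725.84; Lender B costs 36 × $109.95 = $3,958.20.
Lender B is cheaper by $10,725.84 − $3,958.20 = $6,767.64.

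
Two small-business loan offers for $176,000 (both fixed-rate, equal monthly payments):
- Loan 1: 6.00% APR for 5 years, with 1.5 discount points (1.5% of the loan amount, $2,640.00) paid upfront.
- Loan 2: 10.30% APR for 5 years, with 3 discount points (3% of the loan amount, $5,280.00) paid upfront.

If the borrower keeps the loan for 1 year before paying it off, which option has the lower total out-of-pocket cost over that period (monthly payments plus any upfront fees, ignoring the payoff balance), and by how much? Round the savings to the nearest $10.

Loan 1: at 6.00% the monthly rate is 0.0050000, so the payment is 176,000 × 0.0050000 / (1 − 1.0050000^−60) = $3,402.57.
Loan 2: monthly rate = 10.3%/12 = 0.0085833; payment = 176,000 × 0.0085833 / (1 − (1+0.0085833)^−60) = $3,765.51.
Over 12 months: Loan 1 costs 12 × $3,402.57 + $2,640.00 = $43,470.84; Loan 2 costs 12 × $3,765.51 + $5,280.00 = $50,466.12.
Loan 1 is cheaper by $50,466.12 − $43,470.84 = $6,995.28.

Loan 1 by $7,000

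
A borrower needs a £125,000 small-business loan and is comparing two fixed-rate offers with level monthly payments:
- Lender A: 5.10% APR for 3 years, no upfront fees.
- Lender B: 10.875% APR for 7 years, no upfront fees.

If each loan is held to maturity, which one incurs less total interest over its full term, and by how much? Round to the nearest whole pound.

Lender A by £44,025

Lender A: at 5.10% the monthly rate is 0.0042500, so the payment is 125,000 × 0.0042500 / (1 − 1.0042500^−36) = £3,751.98.
Total interest on Lender A = 36 × £3,751.98 − £125,000 = £10,071.28.
Lender B: at 10.875% the monthly rate is 0.0090625, so the payment is 125,000 × 0.0090625 / (1 − 1.0090625^−84) = £2,132.10.
Total interest on Lender B = 84 × £2,132.10 − £125,000 = £54,096.40.
Lender A is lower by £44,025.12.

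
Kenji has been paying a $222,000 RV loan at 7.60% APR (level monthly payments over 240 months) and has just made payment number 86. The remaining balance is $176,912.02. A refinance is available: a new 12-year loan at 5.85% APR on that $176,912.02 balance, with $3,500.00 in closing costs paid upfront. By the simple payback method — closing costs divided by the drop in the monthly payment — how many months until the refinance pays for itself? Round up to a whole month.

Current payment = 222,000 × 7.6%/12 / (1 − (1+0.0063333)^−240) = $1,802.02.
Refinanced payment = 176,912.02 × 0.0048750 / (1 − (1+0.0048750)^−144) = $1,712.69.
Monthly savings = $1,802.02 − $1,712.69 = $89.33.
Break-even = $3,500.00 / $89.33 = 39.18 → 40 months.

40 months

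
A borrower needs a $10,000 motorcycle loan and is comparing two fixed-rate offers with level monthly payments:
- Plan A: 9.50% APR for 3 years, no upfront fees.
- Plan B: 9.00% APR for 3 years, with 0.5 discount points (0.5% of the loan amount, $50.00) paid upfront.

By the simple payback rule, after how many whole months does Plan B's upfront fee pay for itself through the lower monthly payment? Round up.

Plan A: monthly rate = 9.5%/12 = 0.0079167; payment = 10,000 × 0.0079167 / (1 − (1+0.0079167)^−36) = $320.33.
Plan B: monthly rate = 9%/12 = 0.0075000; payment = 10,000 × 0.0075000 / (1 − (1+0.0075000)^−36) = $318.00.
Monthly savings = $320.33 − $318.00 = $2.33.
Break-even = $50.00 / $2.33 = 21.46 → 22 months.

22 months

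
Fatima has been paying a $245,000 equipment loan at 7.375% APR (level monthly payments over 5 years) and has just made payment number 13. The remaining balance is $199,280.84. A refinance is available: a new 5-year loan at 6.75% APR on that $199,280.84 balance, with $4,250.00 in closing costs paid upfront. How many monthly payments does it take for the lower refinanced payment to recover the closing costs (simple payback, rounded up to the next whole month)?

Current payment = 245,000 × 7.375%/12 / (1 − (1+0.0061458)^−60) = $4,894.76.
Refinanced payment = 199,280.84 × 0.0056250 / (1 − (1+0.0056250)^−60) = $3,922.54.
Monthly savings = $4,894.76 − $3,922.54 = $972.22.
Break-even = $4,250.00 / $972.22 = 4.37 → 5 months.

5 months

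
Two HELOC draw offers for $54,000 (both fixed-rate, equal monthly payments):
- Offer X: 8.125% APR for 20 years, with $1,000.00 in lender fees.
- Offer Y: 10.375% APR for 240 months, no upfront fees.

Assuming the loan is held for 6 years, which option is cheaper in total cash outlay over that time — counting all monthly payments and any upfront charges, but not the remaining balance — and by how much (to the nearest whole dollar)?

Offer X by $4,667

Offer X: monthly rate = 8.125%/12 = 0.0067708; payment = 54,000 × 0.0067708 / (1 − (1+0.0067708)^−240) = $455.89.
Offer Y: at 10.375% the monthly rate is 0.0086458, so the payment is 54,000 × 0.0086458 / (1 − 1.0086458^−240) = $534.60.
Over 72 months: Offer X costs 72 × $455.89 + $1,000.00 = $33,824.08; Offer Y costs 72 × $534.60 = $38,491.20.
Offer X is cheaper by $38,491.20 − $33,824.08 = $4,667.12.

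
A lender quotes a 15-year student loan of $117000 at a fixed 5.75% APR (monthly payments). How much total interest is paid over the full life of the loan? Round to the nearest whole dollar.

Monthly rate = 5.75%/12 = 0.0047917; payment = 117,000 × 0.0047917 / (1 − (1+0.0047917)^−180) = $971.58.
Total paid = 180 × $971.58 = $174,884.40; interest = $174,884.40 − $117,000 = $57,884.40.

$57,884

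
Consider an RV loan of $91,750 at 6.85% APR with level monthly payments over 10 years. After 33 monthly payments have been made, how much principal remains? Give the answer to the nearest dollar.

$72,402

With monthly rate i = 6.85%/12 = 0.0057083, the balance after k of n payments is P · [(1+i)^n − (1+i)^k] / [(1+i)^n − 1].
(1+0.0057083)^120 = 1.97991181 and (1+0.0057083)^33 = 1.20663969, so the balance is 91,750 × (1.97991181 − 1.20663969) / (1.97991181 − 1) = $72,402.14.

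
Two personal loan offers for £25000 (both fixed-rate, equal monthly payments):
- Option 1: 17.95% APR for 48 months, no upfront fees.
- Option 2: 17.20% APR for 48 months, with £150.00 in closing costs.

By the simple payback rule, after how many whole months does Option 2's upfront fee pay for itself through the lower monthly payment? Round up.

16 months

Option 1: monthly rate = 17.95%/12 = 0.0149583; payment = 25,000 × 0.0149583 / (1 − (1+0.0149583)^−48) = £733.72.
Option 2: monthly rate = 17.2%/12 = 0.0143333; payment = 25,000 × 0.0143333 / (1 − (1+0.0143333)^−48) = £723.97.
Monthly savings = £733.72 − £723.97 = £9.75.
Break-even = £150.00 / £9.75 = 15.38 → 16 months.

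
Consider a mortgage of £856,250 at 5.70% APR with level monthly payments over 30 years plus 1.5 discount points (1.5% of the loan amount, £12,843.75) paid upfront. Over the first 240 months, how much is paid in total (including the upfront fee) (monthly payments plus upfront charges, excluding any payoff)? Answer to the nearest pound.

At 5.70% the monthly rate is 0.0047500, so the payment is 856,250 × 0.0047500 / (1 − 1.0047500^−360) = £4,969.68.
Total outlay = 240 × £4,969.68 + £12,843.75 = £1,205,566.95.

£1,205,567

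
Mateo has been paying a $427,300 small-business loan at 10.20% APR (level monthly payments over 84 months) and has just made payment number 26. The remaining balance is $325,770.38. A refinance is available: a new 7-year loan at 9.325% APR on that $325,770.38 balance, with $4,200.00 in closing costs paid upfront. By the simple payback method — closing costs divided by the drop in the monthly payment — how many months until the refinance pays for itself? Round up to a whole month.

Current payment = 427,300 × 10.2%/12 / (1 − (1+0.0085000)^−84) = $7,137.92.
Refinanced payment = 325,770.38 × 0.0077708 / (1 − (1+0.0077708)^−84) = $5,295.24.
Monthly savings = $7,137.92 − $5,295.24 = $1,842.68.
Break-even = $4,200.00 / $1,842.68 = 2.28 → 3 months.

3 months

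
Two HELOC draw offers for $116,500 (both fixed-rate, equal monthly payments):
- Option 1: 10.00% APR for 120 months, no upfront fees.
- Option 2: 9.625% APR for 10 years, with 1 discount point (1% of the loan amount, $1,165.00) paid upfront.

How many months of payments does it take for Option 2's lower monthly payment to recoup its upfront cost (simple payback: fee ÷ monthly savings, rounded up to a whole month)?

Option 1: monthly rate = 10%/12 = 0.0083333; payment = 116,500 × 0.0083333 / (1 − (1+0.0083333)^−120) = $1,539.56.
Option 2: at 9.625% the monthly rate is 0.0080208, so the payment is 116,500 × 0.0080208 / (1 − 1.0080208^−120) = $1,515.47.
Monthly savings = $1,539.56 − $1,515.47 = $24.09.
Break-even = $1,165.00 / $24.09 = 48.36 → 49 months.

49 months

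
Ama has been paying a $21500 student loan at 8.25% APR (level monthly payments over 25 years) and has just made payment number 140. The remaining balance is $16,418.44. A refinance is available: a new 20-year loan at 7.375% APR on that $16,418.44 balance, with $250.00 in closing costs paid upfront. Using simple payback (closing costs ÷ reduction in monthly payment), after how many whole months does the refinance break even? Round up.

Current payment = 21,500 × 8.25%/12 / (1 − (1+0.0068750)^−300) = $169.52.
Refinanced payment = 16,418.44 × 0.0061458 / (1 − (1+0.0061458)^−240) = $131.01.
Monthly savings = $169.52 − $131.01 = $38.51.
Break-even = $250.00 / $38.51 = 6.49 → 7 months.

7 months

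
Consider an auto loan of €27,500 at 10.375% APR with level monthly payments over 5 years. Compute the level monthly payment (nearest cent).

At 10.375% the monthly rate is 0.0086458, so the payment is 27,500 × 0.0086458 / (1 − 1.0086458^−60) = €589.38.

€589.38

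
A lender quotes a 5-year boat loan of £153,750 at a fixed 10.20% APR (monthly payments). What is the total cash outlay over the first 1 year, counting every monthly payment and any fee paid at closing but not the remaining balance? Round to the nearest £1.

£39,383

At 10.20% the monthly rate is 0.0085000, so the payment is 153,750 × 0.0085000 / (1 − 1.0085000^−60) = £3,281.88.
Total outlay = 12 × £3,281.88 = £39,382.56.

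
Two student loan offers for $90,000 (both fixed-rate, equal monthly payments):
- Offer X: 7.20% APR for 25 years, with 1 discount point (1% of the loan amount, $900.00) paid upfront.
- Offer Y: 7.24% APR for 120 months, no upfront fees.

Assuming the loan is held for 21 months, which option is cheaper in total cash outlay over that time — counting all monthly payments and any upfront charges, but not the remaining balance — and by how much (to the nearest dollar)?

Offer X by $7,679

Offer X: monthly rate = 7.2%/12 = 0.0060000; payment = 90,000 × 0.0060000 / (1 − (1+0.0060000)^−300) = $647.63.
Offer Y: at 7.24% the monthly rate is 0.0060333, so the payment is 90,000 × 0.0060333 / (1 − 1.0060333^−120) = $1,056.14.
Over 21 months: Offer X costs 21 × $647.63 + $900.00 = $14,500.23; Offer Y costs 21 × $1,056.14 = $22,178.94.
Offer X is cheaper by $22,178.94 − $14,500.23 = $7,678.71.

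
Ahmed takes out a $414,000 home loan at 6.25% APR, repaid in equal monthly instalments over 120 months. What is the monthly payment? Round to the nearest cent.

$4,648.40

At 6.25% the monthly rate is 0.0052083, so the payment is 414,000 × 0.0052083 / (1 − 1.0052083^−120) = $4,648.40.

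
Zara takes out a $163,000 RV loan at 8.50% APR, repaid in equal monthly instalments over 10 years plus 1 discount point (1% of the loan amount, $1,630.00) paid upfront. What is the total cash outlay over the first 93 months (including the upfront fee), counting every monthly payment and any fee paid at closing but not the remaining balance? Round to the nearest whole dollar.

$189,580

At 8.50% the monthly rate is 0.0070833, so the payment is 163,000 × 0.0070833 / (1 − 1.0070833^−120) = $2,020.97.
Total outlay = 93 × $2,020.97 + $1,630.00 = $189,580.21.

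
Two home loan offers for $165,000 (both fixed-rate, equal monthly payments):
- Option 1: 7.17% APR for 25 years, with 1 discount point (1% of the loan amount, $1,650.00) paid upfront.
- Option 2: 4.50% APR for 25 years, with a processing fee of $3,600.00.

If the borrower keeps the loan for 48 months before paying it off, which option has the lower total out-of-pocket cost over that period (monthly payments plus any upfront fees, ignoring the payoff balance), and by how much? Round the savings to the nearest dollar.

Option 1: at 7.17% the monthly rate is 0.0059750, so the payment is 165,000 × 0.0059750 / (1 − 1.0059750^−300) = $1,184.14.
Option 2: monthly rate = 4.5%/12 = 0.0037500; payment = 165,000 × 0.0037500 / (1 − (1+0.0037500)^−300) = $917.12.
Over 48 months: Option 1 costs 48 × $1,184.14 + $1,650.00 = $58,488.72; Option 2 costs 48 × $917.12 + $3,600.00 = $47,621.76.
Option 2 is cheaper by $58,488.72 − $47,621.76 = $10,866.96.

Option 2 by $10,867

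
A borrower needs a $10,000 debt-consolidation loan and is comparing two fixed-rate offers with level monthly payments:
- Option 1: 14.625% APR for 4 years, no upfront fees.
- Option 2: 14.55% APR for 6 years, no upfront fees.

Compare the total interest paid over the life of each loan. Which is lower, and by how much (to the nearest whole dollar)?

Option 1 by $1,781

Option 1: monthly rate = 14.625%/12 = 0.0121875; payment = 10,000 × 0.0121875 / (1 − (1+0.0121875)^−48) = $276.41.
Total interest on Option 1 = 48 × $276.41 − $10,000 = $3,267.68.
Option 2: at 14.55% the monthly rate is 0.0121250, so the payment is 10,000 × 0.0121250 / (1 − 1.0121250^−72) = $209.01.
Total interest on Option 2 = 72 × $209.01 − $10,000 = $5,048.72.
Option 1 is lower by $1,781.04.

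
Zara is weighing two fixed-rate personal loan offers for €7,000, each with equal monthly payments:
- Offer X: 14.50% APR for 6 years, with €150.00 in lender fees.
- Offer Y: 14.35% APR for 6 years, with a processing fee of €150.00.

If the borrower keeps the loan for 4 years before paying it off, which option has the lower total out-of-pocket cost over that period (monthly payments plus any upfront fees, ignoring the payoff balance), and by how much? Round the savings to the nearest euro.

Offer Y by €27

Offer X: monthly rate = 14.5%/12 = 0.0120833; payment = 7,000 × 0.0120833 / (1 − (1+0.0120833)^−72) = €146.12.
Offer Y: monthly rate = 14.35%/12 = 0.0119583; payment = 7,000 × 0.0119583 / (1 − (1+0.0119583)^−72) = €145.56.
Over 48 months: Offer X costs 48 × €146.12 + €150.00 = €7,163.76; Offer Y costs 48 × €145.56 + €150.00 = €7,136.88.
Offer Y is cheaper by €7,163.76 − €7,136.88 = €26.88.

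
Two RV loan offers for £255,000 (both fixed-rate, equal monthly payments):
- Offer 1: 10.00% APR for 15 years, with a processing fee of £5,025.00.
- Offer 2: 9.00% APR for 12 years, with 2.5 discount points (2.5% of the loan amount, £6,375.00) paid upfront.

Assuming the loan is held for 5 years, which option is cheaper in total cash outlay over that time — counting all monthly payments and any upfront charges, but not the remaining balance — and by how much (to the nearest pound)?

Offer 1: at 10.00% the monthly rate is 0.0083333, so the payment is 255,000 × 0.0083333 / (1 − 1.0083333^−180) = £2,740.24.
Offer 2: monthly rate = 9%/12 = 0.0075000; payment = 255,000 × 0.0075000 / (1 − (1+0.0075000)^−144) = £2,901.98.
Over 60 months: Offer 1 costs 60 × £2,740.24 + £5,025.00 = £169,439.40; Offer 2 costs 60 × £2,901.98 + £6,375.00 = £180,493.80.
Offer 1 is cheaper by £180,493.80 − £169,439.40 = £11,054.40.

Offer 1 by £11,054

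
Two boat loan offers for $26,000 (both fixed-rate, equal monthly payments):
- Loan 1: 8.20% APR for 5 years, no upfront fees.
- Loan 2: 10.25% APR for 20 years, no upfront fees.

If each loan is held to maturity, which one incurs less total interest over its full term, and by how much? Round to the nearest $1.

Loan 1 by $29,474

Loan 1: at 8.20% the monthly rate is 0.0068333, so the payment is 26,000 × 0.0068333 / (1 − 1.0068333^−60) = $529.68.
Total interest on Loan 1 = 60 × $529.68 − $26,000 = $5,780.80.
Loan 2: monthly rate = 10.25%/12 = 0.0085417; payment = 26,000 × 0.0085417 / (1 − (1+0.0085417)^−240) = $255.23.
Total interest on Loan 2 = 240 × $255.23 − $26,000 = $35,255.20.
Loan 1 is lower by $29,474.40.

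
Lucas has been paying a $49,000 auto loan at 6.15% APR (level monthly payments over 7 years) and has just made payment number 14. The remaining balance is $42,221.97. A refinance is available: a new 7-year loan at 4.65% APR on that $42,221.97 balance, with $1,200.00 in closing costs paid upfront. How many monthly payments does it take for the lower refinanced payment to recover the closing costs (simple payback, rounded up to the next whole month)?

10 months

Current payment = 49,000 × 6.15%/12 / (1 − (1+0.0051250)^−84) = $719.35.
Refinanced payment = 42,221.97 × 0.0038750 / (1 − (1+0.0038750)^−84) = $589.84.
Monthly savings = $719.35 − $589.84 = $129.51.
Break-even = $1,200.00 / $129.51 = 9.27 → 10 months.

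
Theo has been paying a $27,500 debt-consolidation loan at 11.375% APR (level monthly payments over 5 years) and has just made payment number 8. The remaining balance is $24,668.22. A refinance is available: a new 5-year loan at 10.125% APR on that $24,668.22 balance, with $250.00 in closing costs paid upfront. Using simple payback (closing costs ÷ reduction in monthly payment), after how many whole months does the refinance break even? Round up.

4 months

Current payment = 27,500 × 11.375%/12 / (1 − (1+0.0094792)^−60) = $603.07.
Refinanced payment = 24,668.22 × 0.0084375 / (1 − (1+0.0084375)^−60) = $525.65.
Monthly savings = $603.07 − $525.65 = $77.42.
Break-even = $250.00 / $77.42 = 3.23 → 4 months.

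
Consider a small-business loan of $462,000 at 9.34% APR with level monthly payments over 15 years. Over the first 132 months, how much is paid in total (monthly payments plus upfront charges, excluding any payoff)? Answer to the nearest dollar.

At 9.34% the monthly rate is 0.0077833, so the payment is 462,000 × 0.0077833 / (1 − 1.0077833^−180) = $4,779.81.
Total outlay = 132 × $4,779.81 = $630,934.92.

$630,935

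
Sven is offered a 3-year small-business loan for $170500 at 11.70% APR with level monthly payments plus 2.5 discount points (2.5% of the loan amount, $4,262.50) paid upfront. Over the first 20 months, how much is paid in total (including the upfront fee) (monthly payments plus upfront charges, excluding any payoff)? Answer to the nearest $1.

At 11.70% the monthly rate is 0.0097500, so the payment is 170,500 × 0.0097500 / (1 − 1.0097500^−36) = $5,638.64.
Total outlay = 20 × $5,638.64 + $4,262.50 = $117,035.30.

$117,035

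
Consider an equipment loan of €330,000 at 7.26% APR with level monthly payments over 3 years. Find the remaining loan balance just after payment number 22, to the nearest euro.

€136,909

With monthly rate i = 7.26%/12 = 0.0060500, the balance after k of n payments is P · [(1+i)^n − (1+i)^k] / [(1+i)^n − 1].
(1+0.0060500)^36 = 1.24252276 and (1+0.0060500)^22 = 1.14190622, so the balance is 330,000 × (1.24252276 − 1.14190622) / (1.24252276 − 1) = €136,908.63.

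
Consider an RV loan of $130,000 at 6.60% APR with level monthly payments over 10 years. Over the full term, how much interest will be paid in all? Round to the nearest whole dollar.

$47,930

At 6.60% the monthly rate is 0.0055000, so the payment is 130,000 × 0.0055000 / (1 − 1.0055000^−120) = $1,482.75.
Total paid = 120 × $1,482.75 = $177,930.00; interest = $177,930.00 − $130,000 = $47,930.00.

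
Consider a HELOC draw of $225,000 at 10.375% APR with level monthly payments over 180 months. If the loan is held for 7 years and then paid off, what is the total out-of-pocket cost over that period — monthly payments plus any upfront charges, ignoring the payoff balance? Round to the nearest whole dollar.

$207,458

At 10.375% the monthly rate is 0.0086458, so the payment is 225,000 × 0.0086458 / (1 − 1.0086458^−180) = $2,469.74.
Total outlay = 84 × $2,469.74 = $207,458.16.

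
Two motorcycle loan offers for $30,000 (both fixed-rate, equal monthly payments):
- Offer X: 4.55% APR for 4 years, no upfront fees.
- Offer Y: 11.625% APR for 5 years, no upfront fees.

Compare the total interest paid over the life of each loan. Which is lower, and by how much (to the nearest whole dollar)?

Offer X: at 4.55% the monthly rate is 0.0037917, so the payment is 30,000 × 0.0037917 / (1 − 1.0037917^−48) = $684.78.
Total interest on Offer X = 48 × $684.78 − $30,000 = $2,869.44.
Offer Y: monthly rate = 11.625%/12 = 0.0096875; payment = 30,000 × 0.0096875 / (1 − (1+0.0096875)^−60) = $661.66.
Total interest on Offer Y = 60 × $661.66 − $30,000 = $9,699.60.
Offer X is lower by $6,830.16.

Offer X by $6,830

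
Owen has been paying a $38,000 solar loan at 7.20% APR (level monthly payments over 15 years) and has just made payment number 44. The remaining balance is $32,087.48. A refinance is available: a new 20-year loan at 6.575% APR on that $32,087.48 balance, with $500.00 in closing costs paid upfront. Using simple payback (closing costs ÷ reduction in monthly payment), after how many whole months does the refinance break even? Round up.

Current payment = 38,000 × 7.2%/12 / (1 − (1+0.0060000)^−180) = $345.82.
Refinanced payment = 32,087.48 × 0.0054792 / (1 − (1+0.0054792)^−240) = $240.65.
Monthly savings = $345.82 − $240.65 = $105.17.
Break-even = $500.00 / $105.17 = 4.75 → 5 months.

5 months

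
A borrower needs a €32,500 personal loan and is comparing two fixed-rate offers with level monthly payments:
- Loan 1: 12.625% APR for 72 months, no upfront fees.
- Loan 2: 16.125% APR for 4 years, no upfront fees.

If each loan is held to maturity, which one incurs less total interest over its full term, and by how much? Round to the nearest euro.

Loan 2 by €2,201

Loan 1: monthly rate = 12.625%/12 = 0.0105208; payment = 32,500 × 0.0105208 / (1 − (1+0.0105208)^−72) = €645.99.
Total interest on Loan 1 = 72 × €645.99 − €32,500 = €14,011.28.
Loan 2: monthly rate = 16.125%/12 = 0.0134375; payment = 32,500 × 0.0134375 / (1 − (1+0.0134375)^−48) = €923.14.
Total interest on Loan 2 = 48 × €923.14 − €32,500 = €11,810.72.
Loan 2 is lower by €2,200.56.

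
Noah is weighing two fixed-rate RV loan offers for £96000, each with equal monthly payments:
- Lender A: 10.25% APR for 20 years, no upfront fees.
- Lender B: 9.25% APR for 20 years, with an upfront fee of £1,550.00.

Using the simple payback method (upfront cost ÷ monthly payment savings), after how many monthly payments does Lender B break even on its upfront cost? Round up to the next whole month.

Lender A: at 10.25% the monthly rate is 0.0085417, so the payment is 96,000 × 0.0085417 / (1 − 1.0085417^−240) = £942.38.
Lender B: at 9.25% the monthly rate is 0.0077083, so the payment is 96,000 × 0.0077083 / (1 − 1.0077083^−240) = £879.23.
Monthly savings = £942.38 − £879.23 = £63.15.
Break-even = £1,550.00 / £63.15 = 24.54 → 25 months.

25 months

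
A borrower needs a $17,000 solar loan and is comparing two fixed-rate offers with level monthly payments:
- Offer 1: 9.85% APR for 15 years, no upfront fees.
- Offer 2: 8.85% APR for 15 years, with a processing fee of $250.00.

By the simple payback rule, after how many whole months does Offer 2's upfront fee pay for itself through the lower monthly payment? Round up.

25 months

Offer 1: at 9.85% the monthly rate is 0.0082083, so the payment is 17,000 × 0.0082083 / (1 − 1.0082083^−180) = $181.13.
Offer 2: at 8.85% the monthly rate is 0.0073750, so the payment is 17,000 × 0.0073750 / (1 − 1.0073750^−180) = $170.91.
Monthly savings = $181.13 − $170.91 = $10.22.
Break-even = $250.00 / $10.22 = 24.46 → 25 months.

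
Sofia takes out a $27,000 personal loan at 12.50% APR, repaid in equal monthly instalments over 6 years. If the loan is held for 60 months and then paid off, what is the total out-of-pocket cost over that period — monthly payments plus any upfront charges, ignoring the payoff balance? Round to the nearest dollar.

$32,094

Monthly rate = 12.5%/12 = 0.0104167; payment = 27,000 × 0.0104167 / (1 − (1+0.0104167)^−72) = $534.90.
Total outlay = 60 × $534.90 = $32,094.00.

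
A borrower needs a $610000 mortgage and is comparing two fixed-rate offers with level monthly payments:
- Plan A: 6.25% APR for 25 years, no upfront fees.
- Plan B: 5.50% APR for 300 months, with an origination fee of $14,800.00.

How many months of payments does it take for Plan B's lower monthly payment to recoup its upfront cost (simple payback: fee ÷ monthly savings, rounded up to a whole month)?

Plan A: at 6.25% the monthly rate is 0.0052083, so the payment is 610,000 × 0.0052083 / (1 − 1.0052083^−300) = $4,023.98.
Plan B: at 5.50% the monthly rate is 0.0045833, so the payment is 610,000 × 0.0045833 / (1 − 1.0045833^−300) = $3,745.93.
Monthly savings = $4,023.98 − $3,745.93 = $278.05.
Break-even = $14,800.00 / $278.05 = 53.23 → 54 months.

54 months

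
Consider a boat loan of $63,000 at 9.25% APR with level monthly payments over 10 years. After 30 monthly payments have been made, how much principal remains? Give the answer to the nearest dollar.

$52,213

With monthly rate i = 9.25%/12 = 0.0077083, the balance after k of n payments is P · [(1+i)^n − (1+i)^k] / [(1+i)^n − 1].
(1+0.0077083)^120 = 2.51293932 and (1+0.0077083)^30 = 1.25905731, so the balance is 63,000 × (2.51293932 − 1.25905731) / (2.51293932 − 1) = $52,212.65.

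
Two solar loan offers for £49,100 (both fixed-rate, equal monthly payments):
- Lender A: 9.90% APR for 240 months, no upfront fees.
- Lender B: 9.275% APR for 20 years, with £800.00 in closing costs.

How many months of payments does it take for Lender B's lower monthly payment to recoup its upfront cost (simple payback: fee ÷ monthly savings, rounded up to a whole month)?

Lender A: monthly rate = 9.9%/12 = 0.0082500; payment = 49,100 × 0.0082500 / (1 − (1+0.0082500)^−240) = £470.58.
Lender B: at 9.275% the monthly rate is 0.0077292, so the payment is 49,100 × 0.0077292 / (1 − 1.0077292^−240) = £450.49.
Monthly savings = £470.58 − £450.49 = £20.09.
Break-even = £800.00 / £20.09 = 39.82 → 40 months.

40 months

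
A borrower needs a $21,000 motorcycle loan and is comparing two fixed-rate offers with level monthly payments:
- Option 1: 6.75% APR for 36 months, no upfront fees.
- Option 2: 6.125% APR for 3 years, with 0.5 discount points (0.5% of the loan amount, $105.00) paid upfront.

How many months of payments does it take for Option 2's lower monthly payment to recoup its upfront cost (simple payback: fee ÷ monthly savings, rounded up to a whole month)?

18 months

Option 1: at 6.75% the monthly rate is 0.0056250, so the payment is 21,000 × 0.0056250 / (1 − 1.0056250^−36) = $646.02.
Option 2: at 6.125% the monthly rate is 0.0051042, so the payment is 21,000 × 0.0051042 / (1 − 1.0051042^−36) = $640.05.
Monthly savings = $646.02 − $640.05 = $5.97.
Break-even = $105.00 / $5.97 = 17.59 → 18 months.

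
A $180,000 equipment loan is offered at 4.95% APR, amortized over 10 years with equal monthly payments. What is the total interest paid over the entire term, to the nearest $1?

$48,574

At 4.95% the monthly rate is 0.0041250, so the payment is 180,000 × 0.0041250 / (1 − 1.0041250^−120) = $1,904.78.
Total paid = 120 × $1,904.78 = $228,573.60; interest = $228,573.60 − $180,000 = $48,573.60.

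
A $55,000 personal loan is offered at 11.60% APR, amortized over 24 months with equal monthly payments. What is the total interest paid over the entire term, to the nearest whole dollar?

Monthly rate = 11.6%/12 = 0.0096667; payment = 55,000 × 0.0096667 / (1 − (1+0.0096667)^−24) = $2,578.78.
Total paid = 24 × $2,578.78 = $61,890.72; interest = $61,890.72 − $55,000 = $6,890.72.

$6,891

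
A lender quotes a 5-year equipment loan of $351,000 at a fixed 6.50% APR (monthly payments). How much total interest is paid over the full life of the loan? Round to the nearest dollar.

Monthly rate = 6.5%/12 = 0.0054167; payment = 351,000 × 0.0054167 / (1 − (1+0.0054167)^−60) = $6,867.72.
Total paid = 60 × $6,867.72 = $412,063.20; interest = $412,063.20 − $351,000 = $61,063.20.

$61,063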